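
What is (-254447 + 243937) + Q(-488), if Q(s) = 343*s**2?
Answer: 81672882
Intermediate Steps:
(-254447 + 243937) + Q(-488) = (-254447 + 243937) + 343*(-488)**2 = -10510 + 343*238144 = -10510 + 81683392 = 81672882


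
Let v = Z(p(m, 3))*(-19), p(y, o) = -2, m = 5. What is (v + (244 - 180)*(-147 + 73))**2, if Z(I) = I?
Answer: 22071204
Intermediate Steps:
v = 38 (v = -2*(-19) = 38)
(v + (244 - 180)*(-147 + 73))**2 = (38 + (244 - 180)*(-147 + 73))**2 = (38 + 64*(-74))**2 = (38 - 4736)**2 = (-4698)**2 = 22071204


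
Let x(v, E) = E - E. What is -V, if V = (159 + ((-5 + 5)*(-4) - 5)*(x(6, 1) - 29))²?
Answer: -92416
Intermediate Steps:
x(v, E) = 0
V = 92416 (V = (159 + ((-5 + 5)*(-4) - 5)*(0 - 29))² = (159 + (0*(-4) - 5)*(-29))² = (159 + (0 - 5)*(-29))² = (159 - 5*(-29))² = (159 + 145)² = 304² = 92416)
-V = -1*92416 = -92416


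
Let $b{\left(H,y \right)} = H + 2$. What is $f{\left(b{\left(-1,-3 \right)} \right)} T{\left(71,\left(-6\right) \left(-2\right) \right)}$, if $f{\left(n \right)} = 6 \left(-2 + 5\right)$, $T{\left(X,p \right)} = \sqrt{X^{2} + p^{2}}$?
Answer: $18 \sqrt{5185} \approx 1296.1$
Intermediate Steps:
$b{\left(H,y \right)} = 2 + H$
$f{\left(n \right)} = 18$ ($f{\left(n \right)} = 6 \cdot 3 = 18$)
$f{\left(b{\left(-1,-3 \right)} \right)} T{\left(71,\left(-6\right) \left(-2\right) \right)} = 18 \sqrt{71^{2} + \left(\left(-6\right) \left(-2\right)\right)^{2}} = 18 \sqrt{5041 + 12^{2}} = 18 \sqrt{5041 + 144} = 18 \sqrt{5185}$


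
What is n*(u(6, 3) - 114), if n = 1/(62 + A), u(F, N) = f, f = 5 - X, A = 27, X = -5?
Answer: -104/89 ≈ -1.1685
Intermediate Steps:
f = 10 (f = 5 - 1*(-5) = 5 + 5 = 10)
u(F, N) = 10
n = 1/89 (n = 1/(62 + 27) = 1/89 ≈ 0.011236)
n*(u(6, 3) - 114) = (10 - 114)/89 = (1/89)*(-104) = -104/89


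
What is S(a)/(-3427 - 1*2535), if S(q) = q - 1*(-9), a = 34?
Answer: -43/5962 ≈ -0.0072123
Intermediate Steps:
S(q) = 9 + q (S(q) = q + 9 = 9 + q)
S(a)/(-3427 - 1*2535) = (9 + 34)/(-3427 - 1*2535) = 43/(-3427 - 2535) = 43/(-5962) = 43*(-1/5962) = -43/5962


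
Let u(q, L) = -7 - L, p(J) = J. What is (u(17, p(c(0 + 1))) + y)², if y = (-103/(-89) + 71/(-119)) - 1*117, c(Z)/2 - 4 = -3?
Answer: 1764986646784/112169281 ≈ 15735.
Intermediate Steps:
c(Z) = 2 (c(Z) = 8 + 2*(-3) = 8 - 6 = 2)
y = -1233209/10591 (y = (-103*(-1/89) + 71*(-1/119)) - 117 = (103/89 - 71/119) - 117 = 5938/10591 - 117 = -1233209/10591 ≈ -116.44)
(u(17, p(c(0 + 1))) + y)² = ((-7 - 1*2) - 1233209/10591)² = ((-7 - 2) - 1233209/10591)² = (-9 - 1233209/10591)² = (-1328528/10591)² = 1764986646784/112169281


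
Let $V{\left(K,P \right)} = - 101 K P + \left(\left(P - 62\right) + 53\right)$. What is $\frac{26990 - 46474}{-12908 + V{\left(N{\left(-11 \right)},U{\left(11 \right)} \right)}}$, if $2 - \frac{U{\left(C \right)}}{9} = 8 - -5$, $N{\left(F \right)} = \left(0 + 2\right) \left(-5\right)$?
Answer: $\frac{9742}{56503} \approx 0.17242$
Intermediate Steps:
$N{\left(F \right)} = -10$ ($N{\left(F \right)} = 2 \left(-5\right) = -10$)
$U{\left(C \right)} = -99$ ($U{\left(C \right)} = 18 - 9 \left(8 - -5\right) = 18 - 9 \left(8 + 5\right) = 18 - 117 = -99$)
$V{\left(K,P \right)} = -9 + P - 101 K P$ ($V{\left(K,P \right)} = - 101 K P + \left(\left(-62 + P\right) + 53\right) = - 101 K P + \left(-9 + P\right) = -9 + P - 101 K P$)
$\frac{26990 - 46474}{-12908 + V{\left(N{\left(-11 \right)},U{\left(11 \right)} \right)}} = \frac{26990 - 46474}{-12908 - \left(108 + 99990\right)} = - \frac{19484}{-12908 - 100098} = - \frac{19484}{-113006} = \left(-19484\right) \left(- \frac{1}{113006}\right) = \frac{9742}{56503}$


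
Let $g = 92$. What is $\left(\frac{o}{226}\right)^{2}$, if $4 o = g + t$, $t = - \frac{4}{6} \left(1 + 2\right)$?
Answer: $\frac{2025}{204304} \approx 0.0099117$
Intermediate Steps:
$t = -2$ ($t = \left(-4\right) \frac{1}{6} \cdot 3 = \left(- \frac{2}{3}\right) 3 = -2$)
$o = \frac{45}{2}$ ($o = \frac{92 - 2}{4} = \frac{1}{4} \cdot 90 = \frac{45}{2} \approx 22.5$)
$\left(\frac{o}{226}\right)^{2} = \left(\frac{45}{2 \cdot 226}\right)^{2} = \left(\frac{45}{2} \cdot \frac{1}{226}\right)^{2} = \left(\frac{45}{452}\right)^{2} = \frac{2025}{204304}$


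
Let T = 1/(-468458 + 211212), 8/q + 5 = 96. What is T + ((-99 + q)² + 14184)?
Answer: 51057081200149/2130254126 ≈ 23968.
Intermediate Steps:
q = 8/91 (q = 8/(-5 + 96) = 8/91 ≈ 0.087912)
T = -1/257246 (T = 1/(-257246) = -1/257246 ≈ -3.8873e-6)
T + ((-99 + q)² + 14184) = -1/257246 + ((-99 + 8/91)² + 14184) = -1/257246 + ((-9001/91)² + 14184) = -1/257246 + (81018001/8281 + 14184) = -1/257246 + 198475705/8281 = 51057081200149/2130254126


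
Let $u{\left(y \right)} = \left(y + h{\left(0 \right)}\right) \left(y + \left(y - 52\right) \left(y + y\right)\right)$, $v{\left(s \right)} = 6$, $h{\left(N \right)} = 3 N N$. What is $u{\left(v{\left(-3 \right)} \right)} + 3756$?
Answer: $480$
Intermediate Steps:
$h{\left(N \right)} = 3 N^{2}$
$u{\left(y \right)} = y \left(y + 2 y \left(-52 + y\right)\right)$ ($u{\left(y \right)} = \left(y + 3 \cdot 0^{2}\right) \left(y + \left(y - 52\right) \left(y + y\right)\right) = \left(y + 3 \cdot 0\right) \left(y + \left(-52 + y\right) 2 y\right) = \left(y + 0\right) \left(y + 2 y \left(-52 + y\right)\right) = y \left(y + 2 y \left(-52 + y\right)\right)$)
$u{\left(v{\left(-3 \right)} \right)} + 3756 = 6^{2} \left(-103 + 2 \cdot 6\right) + 3756 = 36 \left(-103 + 12\right) + 3756 = 36 \left(-91\right) + 3756 = -3276 + 3756 = 480$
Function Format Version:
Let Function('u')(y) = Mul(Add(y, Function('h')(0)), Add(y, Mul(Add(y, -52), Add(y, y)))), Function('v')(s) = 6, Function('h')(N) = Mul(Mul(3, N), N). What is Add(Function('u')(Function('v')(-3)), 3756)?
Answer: 480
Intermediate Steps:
Function('h')(N) = Mul(3, Pow(N, 2))
Function('u')(y) = Mul(y, Add(y, Mul(2, y, Add(-52, y)))) (Function('u')(y) = Mul(Add(y, Mul(3, Pow(0, 2))), Add(y, Mul(Add(y, -52), Add(y, y)))) = Mul(Add(y, Mul(3, 0)), Add(y, Mul(Add(-52, y), Mul(2, y)))) = Mul(Add(y, 0), Add(y, Mul(2, y, Add(-52, y)))) = Mul(y, Add(y, Mul(2, y, Add(-52, y)))))
Add(Function('u')(Function('v')(-3)), 3756) = Add(Mul(Pow(6, 2), Add(-103, Mul(2, 6))), 3756) = Add(Mul(36, Add(-103, 12)), 3756) = Add(Mul(36, -91), 3756) = Add(-3276, 3756) = 480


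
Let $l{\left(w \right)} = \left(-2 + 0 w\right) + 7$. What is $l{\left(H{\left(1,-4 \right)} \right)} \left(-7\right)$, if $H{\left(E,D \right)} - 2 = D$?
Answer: $-35$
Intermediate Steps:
$H{\left(E,D \right)} = 2 + D$
$l{\left(w \right)} = 5$ ($l{\left(w \right)} = \left(-2 + 0\right) + 7 = -2 + 7 = 5$)
$l{\left(H{\left(1,-4 \right)} \right)} \left(-7\right) = 5 \left(-7\right) = -35$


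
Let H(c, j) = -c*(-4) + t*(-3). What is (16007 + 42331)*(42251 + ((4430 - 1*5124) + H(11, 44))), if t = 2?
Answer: 2426569110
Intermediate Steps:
H(c, j) = -6 + 4*c (H(c, j) = -c*(-4) + 2*(-3) = 4*c - 6 = -6 + 4*c)
(16007 + 42331)*(42251 + ((4430 - 1*5124) + H(11, 44))) = (16007 + 42331)*(42251 + ((4430 - 1*5124) + (-6 + 4*11))) = 58338*(42251 + ((4430 - 5124) + (-6 + 44))) = 58338*(42251 + (-694 + 38)) = 58338*(42251 - 656) = 58338*41595 = 2426569110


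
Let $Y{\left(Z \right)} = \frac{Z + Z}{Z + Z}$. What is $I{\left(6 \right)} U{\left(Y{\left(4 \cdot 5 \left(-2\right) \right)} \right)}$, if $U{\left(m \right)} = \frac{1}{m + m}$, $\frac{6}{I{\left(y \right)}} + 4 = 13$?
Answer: $\frac{1}{3} \approx 0.33333$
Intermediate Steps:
$I{\left(y \right)} = \frac{2}{3}$ ($I{\left(y \right)} = \frac{6}{-4 + 13} = \frac{6}{9} = 6 \cdot \frac{1}{9} = \frac{2}{3}$)
$Y{\left(Z \right)} = 1$ ($Y{\left(Z \right)} = \frac{2 Z}{2 Z} = 2 Z \frac{1}{2 Z} = 1$)
$U{\left(m \right)} = \frac{1}{2 m}$
$I{\left(6 \right)} U{\left(Y{\left(4 \cdot 5 \left(-2\right) \right)} \right)} = \frac{2 \frac{1}{2 \cdot 1}}{3} = \frac{2 \cdot \frac{1}{2} \cdot 1}{3} = \frac{2}{3} \cdot \frac{1}{2} = \frac{1}{3}$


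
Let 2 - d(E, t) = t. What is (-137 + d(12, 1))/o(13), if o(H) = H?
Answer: -136/13 ≈ -10.462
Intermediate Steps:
d(E, t) = 2 - t
(-137 + d(12, 1))/o(13) = (-137 + (2 - 1*1))/13 = (-137 + (2 - 1))/13 = (-137 + 1)/13 = (1/13)*(-136) = -136/13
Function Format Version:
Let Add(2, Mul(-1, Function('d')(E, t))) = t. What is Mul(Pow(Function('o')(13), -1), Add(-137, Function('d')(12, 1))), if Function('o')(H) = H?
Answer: Rational(-136, 13) ≈ -10.462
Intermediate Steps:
Function('d')(E, t) = Add(2, Mul(-1, t))
Mul(Pow(Function('o')(13), -1), Add(-137, Function('d')(12, 1))) = Mul(Pow(13, -1), Add(-137, Add(2, Mul(-1, 1)))) = Mul(Rational(1, 13), Add(-137, Add(2, -1))) = Mul(Rational(1, 13), Add(-137, 1)) = Mul(Rational(1, 13), -136) = Rational(-136, 13)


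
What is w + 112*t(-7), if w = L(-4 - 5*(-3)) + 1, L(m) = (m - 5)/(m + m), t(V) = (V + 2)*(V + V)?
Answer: 86254/11 ≈ 7841.3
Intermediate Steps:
t(V) = 2*V*(2 + V) (t(V) = (2 + V)*(2*V) = 2*V*(2 + V))
L(m) = (-5 + m)/(2*m) (L(m) = (-5 + m)/((2*m)) = (-5 + m)*(1/(2*m)) = (-5 + m)/(2*m))
w = 14/11 (w = (-5 + (-4 - 5*(-3)))/(2*(-4 - 5*(-3))) + 1 = (-5 + (-4 + 15))/(2*(-4 + 15)) + 1 = (1/2)*(-5 + 11)/11 + 1 = (1/2)*(1/11)*6 + 1 = 3/11 + 1 = 14/11 ≈ 1.2727)
w + 112*t(-7) = 14/11 + 112*(2*(-7)*(2 - 7)) = 14/11 + 112*(2*(-7)*(-5)) = 14/11 + 112*70 = 14/11 + 7840 = 86254/11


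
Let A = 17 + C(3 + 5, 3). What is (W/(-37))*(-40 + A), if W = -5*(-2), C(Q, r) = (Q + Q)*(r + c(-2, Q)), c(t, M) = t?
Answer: 70/37 ≈ 1.8919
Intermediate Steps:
C(Q, r) = 2*Q*(-2 + r) (C(Q, r) = (Q + Q)*(r - 2) = (2*Q)*(-2 + r) = 2*Q*(-2 + r))
W = 10
A = 33 (A = 17 + 2*(3 + 5)*(-2 + 3) = 17 + 2*8*1 = 17 + 16 = 33)
(W/(-37))*(-40 + A) = (10/(-37))*(-40 + 33) = (10*(-1/37))*(-7) = -10/37*(-7) = 70/37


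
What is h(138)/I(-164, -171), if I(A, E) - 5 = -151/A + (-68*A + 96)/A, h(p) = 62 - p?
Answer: 12464/10277 ≈ 1.2128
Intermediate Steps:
I(A, E) = 5 - 151/A + (96 - 68*A)/A (I(A, E) = 5 + (-151/A + (-68*A + 96)/A) = 5 + (-151/A + (96 - 68*A)/A) = 5 - 151/A + (96 - 68*A)/A)
h(138)/I(-164, -171) = (62 - 1*138)/(-63 - 55/(-164)) = (62 - 138)/(-63 - 55*(-1/164)) = -76/(-63 + 55/164) = -76/(-10277/164) = -76*(-164/10277) = 12464/10277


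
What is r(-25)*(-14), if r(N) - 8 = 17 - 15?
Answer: -140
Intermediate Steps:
r(N) = 10 (r(N) = 8 + (17 - 15) = 8 + 2 = 10)
r(-25)*(-14) = 10*(-14) = -140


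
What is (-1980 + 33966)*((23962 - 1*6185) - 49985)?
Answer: -1030205088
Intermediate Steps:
(-1980 + 33966)*((23962 - 1*6185) - 49985) = 31986*((23962 - 6185) - 49985) = 31986*(17777 - 49985) = 31986*(-32208) = -1030205088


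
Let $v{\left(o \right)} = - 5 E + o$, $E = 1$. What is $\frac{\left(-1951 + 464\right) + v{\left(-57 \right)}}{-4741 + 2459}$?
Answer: $\frac{1549}{2282} \approx 0.67879$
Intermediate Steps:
$v{\left(o \right)} = -5 + o$ ($v{\left(o \right)} = \left(-5\right) 1 + o = -5 + o$)
$\frac{\left(-1951 + 464\right) + v{\left(-57 \right)}}{-4741 + 2459} = \frac{\left(-1951 + 464\right) - 62}{-4741 + 2459} = \frac{-1487 - 62}{-2282} = \left(-1549\right) \left(- \frac{1}{2282}\right) = \frac{1549}{2282}$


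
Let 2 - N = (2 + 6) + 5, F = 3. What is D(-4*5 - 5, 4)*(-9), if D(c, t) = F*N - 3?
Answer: 324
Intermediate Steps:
N = -11 (N = 2 - ((2 + 6) + 5) = 2 - (8 + 5) = 2 - 1*13 = 2 - 13 = -11)
D(c, t) = -36 (D(c, t) = 3*(-11) - 3 = -33 - 3 = -36)
D(-4*5 - 5, 4)*(-9) = -36*(-9) = 324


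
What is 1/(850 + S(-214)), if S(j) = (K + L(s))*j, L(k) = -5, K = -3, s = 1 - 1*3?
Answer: 1/2562 ≈ 0.00039032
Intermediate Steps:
s = -2 (s = 1 - 3 = -2)
S(j) = -8*j (S(j) = (-3 - 5)*j = -8*j)
1/(850 + S(-214)) = 1/(850 - 8*(-214)) = 1/(850 + 1712) = 1/2562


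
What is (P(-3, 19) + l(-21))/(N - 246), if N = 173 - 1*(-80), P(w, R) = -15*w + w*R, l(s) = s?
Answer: -33/7 ≈ -4.7143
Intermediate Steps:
P(w, R) = -15*w + R*w
N = 253 (N = 173 + 80 = 253)
(P(-3, 19) + l(-21))/(N - 246) = (-3*(-15 + 19) - 21)/(253 - 246) = (-3*4 - 21)/7 = (-12 - 21)*(⅐) = -33*⅐ = -33/7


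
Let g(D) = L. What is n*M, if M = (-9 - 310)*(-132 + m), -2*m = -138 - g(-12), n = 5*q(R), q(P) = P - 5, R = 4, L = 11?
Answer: -183425/2 ≈ -91713.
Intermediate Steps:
g(D) = 11
q(P) = -5 + P
n = -5 (n = 5*(-5 + 4) = 5*(-1) = -5)
m = 149/2 (m = -(-138 - 1*11)/2 = -(-138 - 11)/2 = -½*(-149) = 149/2 ≈ 74.500)
M = 36685/2 (M = (-9 - 310)*(-132 + 149/2) = -319*(-115/2) = 36685/2 ≈ 18343.)
n*M = -5*36685/2 = -183425/2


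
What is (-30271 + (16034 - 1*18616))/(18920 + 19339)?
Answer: -10951/12753 ≈ -0.85870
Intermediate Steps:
(-30271 + (16034 - 1*18616))/(18920 + 19339) = (-30271 + (16034 - 18616))/38259 = (-30271 - 2582)*(1/38259) = -32853*1/38259 = -10951/12753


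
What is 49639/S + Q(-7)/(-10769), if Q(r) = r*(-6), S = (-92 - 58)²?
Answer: 533617391/242302500 ≈ 2.2023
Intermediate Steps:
S = 22500 (S = (-150)² = 22500)
Q(r) = -6*r
49639/S + Q(-7)/(-10769) = 49639/22500 - 6*(-7)/(-10769) = 49639*(1/22500) + 42*(-1/10769) = 49639/22500 - 42/10769 = 533617391/242302500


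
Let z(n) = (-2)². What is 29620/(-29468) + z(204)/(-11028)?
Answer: -20422952/20310819 ≈ -1.0055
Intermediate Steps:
z(n) = 4
29620/(-29468) + z(204)/(-11028) = 29620/(-29468) + 4/(-11028) = 29620*(-1/29468) + 4*(-1/11028) = -7405/7367 - 1/2757 = -20422952/20310819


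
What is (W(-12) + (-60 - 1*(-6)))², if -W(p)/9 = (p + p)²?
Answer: 27436644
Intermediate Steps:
W(p) = -36*p² (W(p) = -9*(p + p)² = -9*4*p² = -36*p²)
(W(-12) + (-60 - 1*(-6)))² = (-36*(-12)² + (-60 - 1*(-6)))² = (-36*144 + (-60 + 6))² = (-5184 - 54)² = (-5238)² = 27436644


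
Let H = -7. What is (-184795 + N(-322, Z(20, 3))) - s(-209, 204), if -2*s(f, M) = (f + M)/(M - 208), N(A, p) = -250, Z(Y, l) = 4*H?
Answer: -1480355/8 ≈ -1.8504e+5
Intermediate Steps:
Z(Y, l) = -28 (Z(Y, l) = 4*(-7) = -28)
s(f, M) = -(M + f)/(2*(-208 + M)) (s(f, M) = -(f + M)/(2*(M - 208)) = -(M + f)/(2*(-208 + M)))
(-184795 + N(-322, Z(20, 3))) - s(-209, 204) = (-184795 - 250) - (-1*204 - 1*(-209))/(2*(-208 + 204)) = -185045 - (-204 + 209)/(2*(-4)) = -185045 - (-1)*5/(2*4) = -185045 - 1*(-5/8) = -185045 + 5/8 = -1480355/8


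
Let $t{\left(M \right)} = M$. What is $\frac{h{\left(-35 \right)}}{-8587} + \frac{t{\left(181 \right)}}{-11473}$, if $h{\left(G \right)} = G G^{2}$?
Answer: $\frac{490350628}{98518651} \approx 4.9772$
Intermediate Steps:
$h{\left(G \right)} = G^{3}$
$\frac{h{\left(-35 \right)}}{-8587} + \frac{t{\left(181 \right)}}{-11473} = \frac{\left(-35\right)^{3}}{-8587} + \frac{181}{-11473} = \left(-42875\right) \left(- \frac{1}{8587}\right) + 181 \left(- \frac{1}{11473}\right) = \frac{42875}{8587} - \frac{181}{11473} = \frac{490350628}{98518651}$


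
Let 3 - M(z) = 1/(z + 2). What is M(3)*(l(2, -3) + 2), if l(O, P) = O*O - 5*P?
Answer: 294/5 ≈ 58.800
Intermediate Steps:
l(O, P) = O**2 - 5*P
M(z) = 3 - 1/(2 + z) (M(z) = 3 - 1/(z + 2) = 3 - 1/(2 + z))
M(3)*(l(2, -3) + 2) = ((5 + 3*3)/(2 + 3))*((2**2 - 5*(-3)) + 2) = ((5 + 9)/5)*((4 + 15) + 2) = ((1/5)*14)*(19 + 2) = (14/5)*21 = 294/5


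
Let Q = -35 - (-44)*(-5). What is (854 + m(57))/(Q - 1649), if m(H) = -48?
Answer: -403/952 ≈ -0.42332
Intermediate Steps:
Q = -255 (Q = -35 - 22*10 = -35 - 220 = -255)
(854 + m(57))/(Q - 1649) = (854 - 48)/(-255 - 1649) = 806/(-1904) = 806*(-1/1904) = -403/952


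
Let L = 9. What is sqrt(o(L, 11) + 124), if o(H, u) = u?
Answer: 3*sqrt(15) ≈ 11.619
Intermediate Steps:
sqrt(o(L, 11) + 124) = sqrt(11 + 124) = sqrt(135) = 3*sqrt(15)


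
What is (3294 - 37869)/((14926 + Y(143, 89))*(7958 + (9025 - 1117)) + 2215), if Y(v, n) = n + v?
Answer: -34575/240499043 ≈ -0.00014376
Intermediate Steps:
(3294 - 37869)/((14926 + Y(143, 89))*(7958 + (9025 - 1117)) + 2215) = (3294 - 37869)/((14926 + (89 + 143))*(7958 + (9025 - 1117)) + 2215) = -34575/((14926 + 232)*(7958 + 7908) + 2215) = -34575/(15158*15866 + 2215) = -34575/(240496828 + 2215) = -34575/240499043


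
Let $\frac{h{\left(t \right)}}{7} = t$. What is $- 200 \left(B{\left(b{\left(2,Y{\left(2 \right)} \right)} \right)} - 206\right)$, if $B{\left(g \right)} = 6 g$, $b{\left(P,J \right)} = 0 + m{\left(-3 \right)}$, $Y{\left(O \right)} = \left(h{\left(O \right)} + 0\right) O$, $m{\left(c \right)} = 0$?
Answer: $41200$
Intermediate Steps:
$h{\left(t \right)} = 7 t$
$Y{\left(O \right)} = 7 O^{2}$ ($Y{\left(O \right)} = \left(7 O + 0\right) O = 7 O O = 7 O^{2}$)
$b{\left(P,J \right)} = 0$ ($b{\left(P,J \right)} = 0 + 0 = 0$)
$- 200 \left(B{\left(b{\left(2,Y{\left(2 \right)} \right)} \right)} - 206\right) = - 200 \left(6 \cdot 0 - 206\right) = - 200 \left(0 - 206\right) = \left(-200\right) \left(-206\right) = 41200$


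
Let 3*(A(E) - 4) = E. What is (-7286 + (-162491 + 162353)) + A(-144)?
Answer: -7468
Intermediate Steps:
A(E) = 4 + E/3
(-7286 + (-162491 + 162353)) + A(-144) = (-7286 + (-162491 + 162353)) + (4 + (⅓)*(-144)) = (-7286 - 138) + (4 - 48) = -7424 - 44 = -7468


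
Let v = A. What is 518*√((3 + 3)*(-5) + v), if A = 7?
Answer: 518*I*√23 ≈ 2484.2*I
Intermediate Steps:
v = 7
518*√((3 + 3)*(-5) + v) = 518*√((3 + 3)*(-5) + 7) = 518*√(6*(-5) + 7) = 518*√(-30 + 7) = 518*√(-23) = 518*(I*√23) = 518*I*√23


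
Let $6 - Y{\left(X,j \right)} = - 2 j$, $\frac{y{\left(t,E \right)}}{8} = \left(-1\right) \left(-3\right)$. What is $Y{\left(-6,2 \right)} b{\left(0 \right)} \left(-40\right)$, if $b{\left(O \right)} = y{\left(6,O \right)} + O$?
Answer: $-9600$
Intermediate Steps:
$y{\left(t,E \right)} = 24$ ($y{\left(t,E \right)} = 8 \left(\left(-1\right) \left(-3\right)\right) = 8 \cdot 3 = 24$)
$b{\left(O \right)} = 24 + O$
$Y{\left(X,j \right)} = 6 + 2 j$ ($Y{\left(X,j \right)} = 6 - - 2 j = 6 + 2 j$)
$Y{\left(-6,2 \right)} b{\left(0 \right)} \left(-40\right) = \left(6 + 2 \cdot 2\right) \left(24 + 0\right) \left(-40\right) = \left(6 + 4\right) 24 \left(-40\right) = 10 \cdot 24 \left(-40\right) = 240 \left(-40\right) = -9600$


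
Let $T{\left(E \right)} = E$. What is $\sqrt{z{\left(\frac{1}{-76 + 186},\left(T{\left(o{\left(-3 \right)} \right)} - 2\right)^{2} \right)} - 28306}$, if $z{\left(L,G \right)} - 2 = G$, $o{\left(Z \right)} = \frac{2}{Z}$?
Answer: $\frac{4 i \sqrt{15917}}{3} \approx 168.22 i$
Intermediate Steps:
$z{\left(L,G \right)} = 2 + G$
$\sqrt{z{\left(\frac{1}{-76 + 186},\left(T{\left(o{\left(-3 \right)} \right)} - 2\right)^{2} \right)} - 28306} = \sqrt{\left(2 + \left(\frac{2}{-3} - 2\right)^{2}\right) - 28306} = \sqrt{\left(2 + \left(2 \left(- \frac{1}{3}\right) - 2\right)^{2}\right) - 28306} = \sqrt{\left(2 + \left(- \frac{2}{3} - 2\right)^{2}\right) - 28306} = \sqrt{\left(2 + \left(- \frac{8}{3}\right)^{2}\right) - 28306} = \sqrt{\left(2 + \frac{64}{9}\right) - 28306} = \sqrt{\frac{82}{9} - 28306} = \sqrt{- \frac{254672}{9}} = \frac{4 i \sqrt{15917}}{3}$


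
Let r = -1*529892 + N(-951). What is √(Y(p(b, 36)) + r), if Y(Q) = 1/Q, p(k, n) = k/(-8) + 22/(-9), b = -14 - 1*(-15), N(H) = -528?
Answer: 2*I*√4538409455/185 ≈ 728.3*I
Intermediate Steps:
r = -530420 (r = -1*529892 - 528 = -529892 - 528 = -530420)
b = 1 (b = -14 + 15 = 1)
p(k, n) = -22/9 - k/8 (p(k, n) = k*(-⅛) + 22*(-⅑) = -k/8 - 22/9 = -22/9 - k/8)
√(Y(p(b, 36)) + r) = √(1/(-22/9 - ⅛*1) - 530420) = √(1/(-22/9 - ⅛) - 530420) = √(1/(-185/72) - 530420) = √(-72/185 - 530420) = √(-98127772/185) = 2*I*√4538409455/185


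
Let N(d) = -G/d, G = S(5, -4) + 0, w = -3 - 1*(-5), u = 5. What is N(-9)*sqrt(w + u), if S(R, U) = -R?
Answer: -5*sqrt(7)/9 ≈ -1.4699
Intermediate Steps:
w = 2 (w = -3 + 5 = 2)
G = -5 (G = -1*5 + 0 = -5 + 0 = -5)
N(d) = 5/d (N(d) = -(-5)/d = 5/d)
N(-9)*sqrt(w + u) = (5/(-9))*sqrt(2 + 5) = (5*(-1/9))*sqrt(7) = -5*sqrt(7)/9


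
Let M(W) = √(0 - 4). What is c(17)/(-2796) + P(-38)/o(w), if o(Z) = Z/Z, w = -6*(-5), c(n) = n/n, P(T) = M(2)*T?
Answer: -1/2796 - 76*I ≈ -0.00035765 - 76.0*I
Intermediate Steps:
M(W) = 2*I (M(W) = √(-4) = 2*I)
P(T) = 2*I*T (P(T) = (2*I)*T = 2*I*T)
c(n) = 1
w = 30
o(Z) = 1
c(17)/(-2796) + P(-38)/o(w) = 1/(-2796) + (2*I*(-38))/1 = 1*(-1/2796) - 76*I*1 = -1/2796 - 76*I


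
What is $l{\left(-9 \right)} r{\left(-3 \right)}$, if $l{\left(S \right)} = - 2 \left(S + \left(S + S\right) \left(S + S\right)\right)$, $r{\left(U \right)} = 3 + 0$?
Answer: $-1890$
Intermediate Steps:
$r{\left(U \right)} = 3$
$l{\left(S \right)} = - 8 S^{2} - 2 S$ ($l{\left(S \right)} = - 2 \left(S + 2 S 2 S\right) = - 2 \left(S + 4 S^{2}\right) = - 8 S^{2} - 2 S$)
$l{\left(-9 \right)} r{\left(-3 \right)} = \left(-2\right) \left(-9\right) \left(1 + 4 \left(-9\right)\right) 3 = \left(-2\right) \left(-9\right) \left(1 - 36\right) 3 = \left(-2\right) \left(-9\right) \left(-35\right) 3 = \left(-630\right) 3 = -1890$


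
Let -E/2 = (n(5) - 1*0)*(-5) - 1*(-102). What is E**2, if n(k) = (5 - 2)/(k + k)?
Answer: 40401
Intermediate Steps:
n(k) = 3/(2*k) (n(k) = 3/((2*k)) = 3*(1/(2*k)) = 3/(2*k))
E = -201 (E = -2*(((3/2)/5 - 1*0)*(-5) - 1*(-102)) = -2*(((3/2)*(1/5) + 0)*(-5) + 102) = -2*((3/10 + 0)*(-5) + 102) = -2*((3/10)*(-5) + 102) = -2*(-3/2 + 102) = -2*201/2 = -201)
E**2 = (-201)**2 = 40401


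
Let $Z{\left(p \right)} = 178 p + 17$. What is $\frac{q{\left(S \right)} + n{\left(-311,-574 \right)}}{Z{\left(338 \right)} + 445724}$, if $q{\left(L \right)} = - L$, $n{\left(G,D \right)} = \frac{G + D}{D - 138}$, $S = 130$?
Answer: $- \frac{18335}{72040872} \approx -0.00025451$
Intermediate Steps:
$Z{\left(p \right)} = 17 + 178 p$
$n{\left(G,D \right)} = \frac{D + G}{-138 + D}$
$\frac{q{\left(S \right)} + n{\left(-311,-574 \right)}}{Z{\left(338 \right)} + 445724} = \frac{\left(-1\right) 130 + \frac{-574 - 311}{-138 - 574}}{\left(17 + 178 \cdot 338\right) + 445724} = \frac{-130 + \frac{1}{-712} \left(-885\right)}{\left(17 + 60164\right) + 445724} = \frac{-130 - - \frac{885}{712}}{60181 + 445724} = \frac{-130 + \frac{885}{712}}{505905} = \left(- \frac{91675}{712}\right) \frac{1}{505905} = - \frac{18335}{72040872}$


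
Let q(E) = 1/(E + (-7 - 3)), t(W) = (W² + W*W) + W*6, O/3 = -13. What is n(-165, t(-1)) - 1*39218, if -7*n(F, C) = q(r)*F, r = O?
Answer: -13451939/343 ≈ -39219.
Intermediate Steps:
O = -39 (O = 3*(-13) = -39)
r = -39
t(W) = 2*W² + 6*W (t(W) = (W² + W²) + 6*W = 2*W² + 6*W)
q(E) = 1/(-10 + E) (q(E) = 1/(E - 10) = 1/(-10 + E))
n(F, C) = F/343 (n(F, C) = -F/(7*(-10 - 39)) = -F/(7*(-49)) = -(-1)*F/343 = F/343)
n(-165, t(-1)) - 1*39218 = (1/343)*(-165) - 1*39218 = -165/343 - 39218 = -13451939/343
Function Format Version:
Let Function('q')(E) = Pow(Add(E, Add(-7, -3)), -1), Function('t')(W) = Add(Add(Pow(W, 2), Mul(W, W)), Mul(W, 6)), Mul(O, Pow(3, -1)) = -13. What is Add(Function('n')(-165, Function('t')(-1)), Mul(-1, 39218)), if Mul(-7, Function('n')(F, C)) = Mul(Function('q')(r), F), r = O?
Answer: Rational(-13451939, 343) ≈ -39219.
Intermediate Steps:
O = -39 (O = Mul(3, -13) = -39)
r = -39
Function('t')(W) = Add(Mul(2, Pow(W, 2)), Mul(6, W)) (Function('t')(W) = Add(Add(Pow(W, 2), Pow(W, 2)), Mul(6, W)) = Add(Mul(2, Pow(W, 2)), Mul(6, W)))
Function('q')(E) = Pow(Add(-10, E), -1) (Function('q')(E) = Pow(Add(E, -10), -1) = Pow(Add(-10, E), -1))
Function('n')(F, C) = Mul(Rational(1, 343), F) (Function('n')(F, C) = Mul(Rational(-1, 7), Mul(Pow(Add(-10, -39), -1), F)) = Mul(Rational(-1, 7), Mul(Pow(-49, -1), F)) = Mul(Rational(-1, 7), Mul(Rational(-1, 49), F)) = Mul(Rational(1, 343), F))
Add(Function('n')(-165, Function('t')(-1)), Mul(-1, 39218)) = Add(Mul(Rational(1, 343), -165), Mul(-1, 39218)) = Add(Rational(-165, 343), -39218) = Rational(-13451939, 343)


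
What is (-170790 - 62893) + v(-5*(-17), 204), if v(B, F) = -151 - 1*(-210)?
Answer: -233624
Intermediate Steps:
v(B, F) = 59 (v(B, F) = -151 + 210 = 59)
(-170790 - 62893) + v(-5*(-17), 204) = (-170790 - 62893) + 59 = -233683 + 59 = -233624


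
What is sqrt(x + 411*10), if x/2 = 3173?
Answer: 2*sqrt(2614) ≈ 102.25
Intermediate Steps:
x = 6346 (x = 2*3173 = 6346)
sqrt(x + 411*10) = sqrt(6346 + 411*10) = sqrt(6346 + 4110) = sqrt(10456) = 2*sqrt(2614)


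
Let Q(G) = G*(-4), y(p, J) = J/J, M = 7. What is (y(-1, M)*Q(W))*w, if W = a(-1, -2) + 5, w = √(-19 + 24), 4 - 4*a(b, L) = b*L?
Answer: -22*√5 ≈ -49.193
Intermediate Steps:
a(b, L) = 1 - L*b/4 (a(b, L) = 1 - b*L/4 = 1 - L*b/4)
w = √5 ≈ 2.2361
W = 11/2 (W = (1 - ¼*(-2)*(-1)) + 5 = (1 - ½) + 5 = ½ + 5 = 11/2 ≈ 5.5000)
y(p, J) = 1
Q(G) = -4*G
(y(-1, M)*Q(W))*w = (1*(-4*11/2))*√5 = (1*(-22))*√5 = -22*√5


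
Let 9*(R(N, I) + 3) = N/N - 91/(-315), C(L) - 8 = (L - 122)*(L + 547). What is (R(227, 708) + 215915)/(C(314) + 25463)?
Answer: 87444418/77267115 ≈ 1.1317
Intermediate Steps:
C(L) = 8 + (-122 + L)*(547 + L) (C(L) = 8 + (L - 122)*(L + 547) = 8 + (-122 + L)*(547 + L))
R(N, I) = -1157/405 (R(N, I) = -3 + (N/N - 91/(-315))/9 = -3 + (1 - 91*(-1/315))/9 = -3 + (1 + 13/45)/9 = -3 + (⅑)*(58/45) = -3 + 58/405 = -1157/405)
(R(227, 708) + 215915)/(C(314) + 25463) = (-1157/405 + 215915)/((-66726 + 314² + 425*314) + 25463) = 87444418/(405*((-66726 + 98596 + 133450) + 25463)) = 87444418/(405*(165320 + 25463)) = (87444418/405)/190783 = (87444418/405)*(1/190783) = 87444418/77267115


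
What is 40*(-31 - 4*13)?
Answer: -3320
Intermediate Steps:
40*(-31 - 4*13) = 40*(-31 - 52) = 40*(-83) = -3320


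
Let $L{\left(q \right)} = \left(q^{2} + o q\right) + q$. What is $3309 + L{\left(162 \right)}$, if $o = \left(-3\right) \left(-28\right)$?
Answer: $43323$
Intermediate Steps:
$o = 84$
$L{\left(q \right)} = q^{2} + 85 q$ ($L{\left(q \right)} = \left(q^{2} + 84 q\right) + q = q^{2} + 85 q$)
$3309 + L{\left(162 \right)} = 3309 + 162 \left(85 + 162\right) = 3309 + 162 \cdot 247 = 3309 + 40014 = 43323$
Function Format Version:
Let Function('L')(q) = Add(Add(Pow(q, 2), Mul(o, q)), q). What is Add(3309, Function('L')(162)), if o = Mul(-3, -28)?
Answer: 43323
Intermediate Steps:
o = 84
Function('L')(q) = Add(Pow(q, 2), Mul(85, q)) (Function('L')(q) = Add(Add(Pow(q, 2), Mul(84, q)), q) = Add(Pow(q, 2), Mul(85, q)))
Add(3309, Function('L')(162)) = Add(3309, Mul(162, Add(85, 162))) = Add(3309, Mul(162, 247)) = Add(3309, 40014) = 43323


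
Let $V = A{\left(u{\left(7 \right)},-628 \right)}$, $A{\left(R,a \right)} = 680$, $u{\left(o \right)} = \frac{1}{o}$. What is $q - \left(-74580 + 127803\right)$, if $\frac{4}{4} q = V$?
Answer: $-52543$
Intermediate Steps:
$V = 680$
$q = 680$
$q - \left(-74580 + 127803\right) = 680 - \left(-74580 + 127803\right) = 680 - 53223 = -52543$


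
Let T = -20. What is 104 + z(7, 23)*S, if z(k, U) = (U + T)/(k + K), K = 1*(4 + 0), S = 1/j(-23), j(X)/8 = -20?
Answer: 183037/1760 ≈ 104.00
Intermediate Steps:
j(X) = -160 (j(X) = 8*(-20) = -160)
S = -1/160 (S = 1/(-160) = -1/160 ≈ -0.0062500)
K = 4 (K = 1*4 = 4)
z(k, U) = (-20 + U)/(4 + k) (z(k, U) = (U - 20)/(k + 4) = (-20 + U)/(4 + k))
104 + z(7, 23)*S = 104 + ((-20 + 23)/(4 + 7))*(-1/160) = 104 + (3/11)*(-1/160) = 104 - 3/1760 = 183037/1760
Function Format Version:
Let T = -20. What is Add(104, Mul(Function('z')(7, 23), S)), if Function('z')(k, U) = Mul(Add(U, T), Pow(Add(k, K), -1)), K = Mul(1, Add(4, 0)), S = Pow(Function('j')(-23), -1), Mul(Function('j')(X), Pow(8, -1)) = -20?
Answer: Rational(183037, 1760) ≈ 104.00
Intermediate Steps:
Function('j')(X) = -160 (Function('j')(X) = Mul(8, -20) = -160)
S = Rational(-1, 160) (S = Pow(-160, -1) = Rational(-1, 160) ≈ -0.0062500)
K = 4 (K = Mul(1, 4) = 4)
Function('z')(k, U) = Mul(Pow(Add(4, k), -1), Add(-20, U)) (Function('z')(k, U) = Mul(Add(U, -20), Pow(Add(k, 4), -1)) = Mul(Add(-20, U), Pow(Add(4, k), -1)) = Mul(Pow(Add(4, k), -1), Add(-20, U)))
Add(104, Mul(Function('z')(7, 23), S)) = Add(104, Mul(Mul(Pow(Add(4, 7), -1), Add(-20, 23)), Rational(-1, 160))) = Add(104, Mul(Mul(Pow(11, -1), 3), Rational(-1, 160))) = Add(104, Mul(Mul(Rational(1, 11), 3), Rational(-1, 160))) = Add(104, Mul(Rational(3, 11), Rational(-1, 160))) = Add(104, Rational(-3, 1760)) = Rational(183037, 1760)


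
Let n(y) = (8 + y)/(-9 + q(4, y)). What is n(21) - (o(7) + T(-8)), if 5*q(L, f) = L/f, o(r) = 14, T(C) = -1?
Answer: -15278/941 ≈ -16.236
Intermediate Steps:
q(L, f) = L/(5*f) (q(L, f) = (L/f)/5 = L/(5*f))
n(y) = (8 + y)/(-9 + 4/(5*y)) (n(y) = (8 + y)/(-9 + (⅕)*4/y) = (8 + y)/(-9 + 4/(5*y)))
n(21) - (o(7) + T(-8)) = -5*21*(8 + 21)/(-4 + 45*21) - (14 - 1) = -5*21*29/(-4 + 945) - 1*13 = -5*21*29/941 - 13 = -5*21*1/941*29 - 13 = -3045/941 - 13 = -15278/941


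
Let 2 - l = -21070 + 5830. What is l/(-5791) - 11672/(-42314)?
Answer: -288678718/122520187 ≈ -2.3562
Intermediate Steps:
l = 15242 (l = 2 - (-21070 + 5830) = 2 - 1*(-15240) = 2 + 15240 = 15242)
l/(-5791) - 11672/(-42314) = 15242/(-5791) - 11672/(-42314) = 15242*(-1/5791) - 11672*(-1/42314) = -15242/5791 + 5836/21157 = -288678718/122520187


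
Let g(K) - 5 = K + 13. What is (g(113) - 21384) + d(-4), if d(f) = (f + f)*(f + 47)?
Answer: -21597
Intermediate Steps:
g(K) = 18 + K (g(K) = 5 + (K + 13) = 5 + (13 + K) = 18 + K)
d(f) = 2*f*(47 + f) (d(f) = (2*f)*(47 + f) = 2*f*(47 + f))
(g(113) - 21384) + d(-4) = ((18 + 113) - 21384) + 2*(-4)*(47 - 4) = (131 - 21384) + 2*(-4)*43 = -21253 - 344 = -21597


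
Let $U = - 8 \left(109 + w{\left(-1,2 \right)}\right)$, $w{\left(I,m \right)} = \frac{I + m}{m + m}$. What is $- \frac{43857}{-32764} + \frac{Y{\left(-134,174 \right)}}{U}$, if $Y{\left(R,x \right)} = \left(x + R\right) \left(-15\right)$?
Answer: $\frac{28994709}{14317868} \approx 2.0251$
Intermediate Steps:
$Y{\left(R,x \right)} = - 15 R - 15 x$ ($Y{\left(R,x \right)} = \left(R + x\right) \left(-15\right) = - 15 R - 15 x$)
$w{\left(I,m \right)} = \frac{I + m}{2 m}$
$U = -874$ ($U = - 8 \left(109 + \frac{-1 + 2}{2 \cdot 2}\right) = - 8 \left(109 + \frac{1}{2} \cdot \frac{1}{2} \cdot 1\right) = - 8 \left(109 + \frac{1}{4}\right) = \left(-8\right) \frac{437}{4} = -874$)
$- \frac{43857}{-32764} + \frac{Y{\left(-134,174 \right)}}{U} = - \frac{43857}{-32764} + \frac{\left(-15\right) \left(-134\right) - 2610}{-874} = \left(-43857\right) \left(- \frac{1}{32764}\right) + \left(2010 - 2610\right) \left(- \frac{1}{874}\right) = \frac{43857}{32764} - - \frac{300}{437} = \frac{43857}{32764} + \frac{300}{437} = \frac{28994709}{14317868}$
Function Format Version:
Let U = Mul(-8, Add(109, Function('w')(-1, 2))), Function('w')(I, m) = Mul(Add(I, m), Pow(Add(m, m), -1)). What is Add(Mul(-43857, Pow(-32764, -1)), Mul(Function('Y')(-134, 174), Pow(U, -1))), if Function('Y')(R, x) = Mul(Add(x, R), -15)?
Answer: Rational(28994709, 14317868) ≈ 2.0251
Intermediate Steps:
Function('Y')(R, x) = Add(Mul(-15, R), Mul(-15, x)) (Function('Y')(R, x) = Mul(Add(R, x), -15) = Add(Mul(-15, R), Mul(-15, x)))
Function('w')(I, m) = Mul(Rational(1, 2), Pow(m, -1), Add(I, m)) (Function('w')(I, m) = Mul(Add(I, m), Pow(Mul(2, m), -1)) = Mul(Add(I, m), Mul(Rational(1, 2), Pow(m, -1))) = Mul(Rational(1, 2), Pow(m, -1), Add(I, m)))
U = -874 (U = Mul(-8, Add(109, Mul(Rational(1, 2), Pow(2, -1), Add(-1, 2)))) = Mul(-8, Add(109, Mul(Rational(1, 2), Rational(1, 2), 1))) = Mul(-8, Add(109, Rational(1, 4))) = Mul(-8, Rational(437, 4)) = -874)
Add(Mul(-43857, Pow(-32764, -1)), Mul(Function('Y')(-134, 174), Pow(U, -1))) = Add(Mul(-43857, Pow(-32764, -1)), Mul(Add(Mul(-15, -134), Mul(-15, 174)), Pow(-874, -1))) = Add(Mul(-43857, Rational(-1, 32764)), Mul(Add(2010, -2610), Rational(-1, 874))) = Add(Rational(43857, 32764), Mul(-600, Rational(-1, 874))) = Add(Rational(43857, 32764), Rational(300, 437)) = Rational(28994709, 14317868)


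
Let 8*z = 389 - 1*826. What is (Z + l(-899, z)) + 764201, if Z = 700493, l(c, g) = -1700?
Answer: 1462994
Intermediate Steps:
z = -437/8 (z = (389 - 1*826)/8 = (389 - 826)/8 = (⅛)*(-437) = -437/8 ≈ -54.625)
(Z + l(-899, z)) + 764201 = (700493 - 1700) + 764201 = 698793 + 764201 = 1462994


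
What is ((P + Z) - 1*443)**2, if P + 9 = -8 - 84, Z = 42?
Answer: 252004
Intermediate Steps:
P = -101 (P = -9 + (-8 - 84) = -9 - 92 = -101)
((P + Z) - 1*443)**2 = ((-101 + 42) - 1*443)**2 = (-59 - 443)**2 = (-502)**2 = 252004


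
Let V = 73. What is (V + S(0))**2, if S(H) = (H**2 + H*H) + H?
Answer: 5329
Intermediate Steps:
S(H) = H + 2*H**2 (S(H) = (H**2 + H**2) + H = 2*H**2 + H = H + 2*H**2)
(V + S(0))**2 = (73 + 0*(1 + 2*0))**2 = (73 + 0*(1 + 0))**2 = (73 + 0*1)**2 = (73 + 0)**2 = 73**2 = 5329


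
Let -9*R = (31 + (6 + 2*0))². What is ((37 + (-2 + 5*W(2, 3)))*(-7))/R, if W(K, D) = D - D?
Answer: 2205/1369 ≈ 1.6107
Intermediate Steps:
W(K, D) = 0
R = -1369/9 (R = -(31 + (6 + 2*0))²/9 = -(31 + (6 + 0))²/9 = -(31 + 6)²/9 = -⅑*37² = -⅑*1369 = -1369/9 ≈ -152.11)
((37 + (-2 + 5*W(2, 3)))*(-7))/R = ((37 + (-2 + 5*0))*(-7))/(-1369/9) = ((37 + (-2 + 0))*(-7))*(-9/1369) = ((37 - 2)*(-7))*(-9/1369) = (35*(-7))*(-9/1369) = -245*(-9/1369) = 2205/1369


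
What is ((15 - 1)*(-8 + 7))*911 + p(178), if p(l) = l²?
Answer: 18930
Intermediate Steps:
((15 - 1)*(-8 + 7))*911 + p(178) = ((15 - 1)*(-8 + 7))*911 + 178² = (14*(-1))*911 + 31684 = -14*911 + 31684 = -12754 + 31684 = 18930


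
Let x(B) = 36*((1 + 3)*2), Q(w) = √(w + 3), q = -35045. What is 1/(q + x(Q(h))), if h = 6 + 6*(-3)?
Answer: -1/34757 ≈ -2.8771e-5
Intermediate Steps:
h = -12 (h = 6 - 18 = -12)
Q(w) = √(3 + w)
x(B) = 288 (x(B) = 36*(4*2) = 36*8 = 288)
1/(q + x(Q(h))) = 1/(-35045 + 288) = 1/(-34757) = -1/34757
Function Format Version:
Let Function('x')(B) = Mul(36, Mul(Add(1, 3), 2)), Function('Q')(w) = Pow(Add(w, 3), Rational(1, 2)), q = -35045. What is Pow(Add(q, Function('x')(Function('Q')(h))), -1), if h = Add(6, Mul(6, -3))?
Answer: Rational(-1, 34757) ≈ -2.8771e-5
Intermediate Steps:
h = -12 (h = Add(6, -18) = -12)
Function('Q')(w) = Pow(Add(3, w), Rational(1, 2))
Function('x')(B) = 288 (Function('x')(B) = Mul(36, Mul(4, 2)) = Mul(36, 8) = 288)
Pow(Add(q, Function('x')(Function('Q')(h))), -1) = Pow(Add(-35045, 288), -1) = Pow(-34757, -1) = Rational(-1, 34757)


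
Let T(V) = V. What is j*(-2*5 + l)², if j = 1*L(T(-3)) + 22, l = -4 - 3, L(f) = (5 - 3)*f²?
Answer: 11560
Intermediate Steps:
L(f) = 2*f²
l = -7
j = 40 (j = 1*(2*(-3)²) + 22 = 1*(2*9) + 22 = 1*18 + 22 = 18 + 22 = 40)
j*(-2*5 + l)² = 40*(-2*5 - 7)² = 40*(-10 - 7)² = 40*(-17)² = 40*289 = 11560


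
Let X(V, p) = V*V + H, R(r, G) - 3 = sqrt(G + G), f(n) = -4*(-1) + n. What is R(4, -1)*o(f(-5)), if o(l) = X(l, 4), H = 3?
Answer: 12 + 4*I*sqrt(2) ≈ 12.0 + 5.6569*I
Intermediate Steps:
f(n) = 4 + n
R(r, G) = 3 + sqrt(2)*sqrt(G) (R(r, G) = 3 + sqrt(G + G) = 3 + sqrt(2*G) = 3 + sqrt(2)*sqrt(G))
X(V, p) = 3 + V**2 (X(V, p) = V*V + 3 = V**2 + 3 = 3 + V**2)
o(l) = 3 + l**2
R(4, -1)*o(f(-5)) = (3 + sqrt(2)*sqrt(-1))*(3 + (4 - 5)**2) = (3 + sqrt(2)*I)*(3 + (-1)**2) = (3 + I*sqrt(2))*(3 + 1) = (3 + I*sqrt(2))*4 = 12 + 4*I*sqrt(2)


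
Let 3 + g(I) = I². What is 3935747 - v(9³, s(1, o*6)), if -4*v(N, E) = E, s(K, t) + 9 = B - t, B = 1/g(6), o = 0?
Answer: 129879577/33 ≈ 3.9357e+6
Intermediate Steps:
g(I) = -3 + I²
B = 1/33 (B = 1/(-3 + 6²) = 1/(-3 + 36) = 1/33 ≈ 0.030303)
s(K, t) = -296/33 - t (s(K, t) = -9 + (1/33 - t) = -296/33 - t)
v(N, E) = -E/4
3935747 - v(9³, s(1, o*6)) = 3935747 - (-1)*(-296/33 - 0*6)/4 = 3935747 - (-1)*(-296/33 - 1*0)/4 = 3935747 - (-1)*(-296/33 + 0)/4 = 3935747 - (-1)*(-296)/(4*33) = 3935747 - 1*74/33 = 3935747 - 74/33 = 129879577/33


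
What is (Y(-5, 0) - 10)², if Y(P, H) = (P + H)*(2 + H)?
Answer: 400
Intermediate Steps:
Y(P, H) = (2 + H)*(H + P) (Y(P, H) = (H + P)*(2 + H) = (2 + H)*(H + P))
(Y(-5, 0) - 10)² = ((0² + 2*0 + 2*(-5) + 0*(-5)) - 10)² = ((0 + 0 - 10 + 0) - 10)² = (-10 - 10)² = (-20)² = 400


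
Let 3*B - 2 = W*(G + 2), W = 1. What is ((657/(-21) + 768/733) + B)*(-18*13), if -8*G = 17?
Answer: 142219701/20524 ≈ 6929.4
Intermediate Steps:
G = -17/8 (G = -1/8*17 = -17/8 ≈ -2.1250)
B = 5/8 (B = 2/3 + (1*(-17/8 + 2))/3 = 2/3 + (1*(-1/8))/3 = 2/3 + (1/3)*(-1/8) = 2/3 - 1/24 = 5/8 ≈ 0.62500)
((657/(-21) + 768/733) + B)*(-18*13) = ((657/(-21) + 768/733) + 5/8)*(-18*13) = ((657*(-1/21) + 768*(1/733)) + 5/8)*(-234) = ((-219/7 + 768/733) + 5/8)*(-234) = (-155151/5131 + 5/8)*(-234) = -1215553/41048*(-234) = 142219701/20524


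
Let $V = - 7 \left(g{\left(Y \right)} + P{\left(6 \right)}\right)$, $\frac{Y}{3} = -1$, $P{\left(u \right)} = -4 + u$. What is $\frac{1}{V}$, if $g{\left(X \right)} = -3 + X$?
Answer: $\frac{1}{28} \approx 0.035714$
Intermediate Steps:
$Y = -3$ ($Y = 3 \left(-1\right) = -3$)
$V = 28$ ($V = - 7 \left(\left(-3 - 3\right) + \left(-4 + 6\right)\right) = - 7 \left(-6 + 2\right) = \left(-7\right) \left(-4\right) = 28$)
$\frac{1}{V} = \frac{1}{28}$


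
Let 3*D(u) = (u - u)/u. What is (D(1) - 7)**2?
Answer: 49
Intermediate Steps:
D(u) = 0 (D(u) = ((u - u)/u)/3 = (0/u)/3 = (1/3)*0 = 0)
(D(1) - 7)**2 = (0 - 7)**2 = (-7)**2 = 49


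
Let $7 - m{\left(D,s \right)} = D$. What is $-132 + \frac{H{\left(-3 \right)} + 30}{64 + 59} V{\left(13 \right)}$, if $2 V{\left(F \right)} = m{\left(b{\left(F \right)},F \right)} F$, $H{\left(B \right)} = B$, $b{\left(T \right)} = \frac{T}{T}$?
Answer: $- \frac{5061}{41} \approx -123.44$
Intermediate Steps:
$b{\left(T \right)} = 1$
$m{\left(D,s \right)} = 7 - D$
$V{\left(F \right)} = 3 F$ ($V{\left(F \right)} = \frac{\left(7 - 1\right) F}{2} = \frac{6 F}{2} = 3 F$)
$-132 + \frac{H{\left(-3 \right)} + 30}{64 + 59} V{\left(13 \right)} = -132 + \frac{-3 + 30}{64 + 59} \cdot 3 \cdot 13 = -132 + \frac{27}{123} \cdot 39 = -132 + 27 \cdot \frac{1}{123} \cdot 39 = -132 + \frac{9}{41} \cdot 39 = -132 + \frac{351}{41} = - \frac{5061}{41}$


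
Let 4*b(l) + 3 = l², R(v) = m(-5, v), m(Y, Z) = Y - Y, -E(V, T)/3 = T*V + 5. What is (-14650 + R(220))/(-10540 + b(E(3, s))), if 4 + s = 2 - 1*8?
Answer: 29300/18269 ≈ 1.6038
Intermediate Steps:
s = -10 (s = -4 + (2 - 1*8) = -4 + (2 - 8) = -4 - 6 = -10)
E(V, T) = -15 - 3*T*V (E(V, T) = -3*(T*V + 5) = -3*(5 + T*V) = -15 - 3*T*V)
m(Y, Z) = 0
R(v) = 0
b(l) = -¾ + l²/4
(-14650 + R(220))/(-10540 + b(E(3, s))) = (-14650 + 0)/(-10540 + (-¾ + (-15 - 3*(-10)*3)²/4)) = -14650/(-10540 + (-¾ + (-15 + 90)²/4)) = -14650/(-10540 + (-¾ + (¼)*75²)) = -14650/(-10540 + (-¾ + (¼)*5625)) = -14650/(-10540 + (-¾ + 5625/4)) = -14650/(-10540 + 2811/2) = -14650/(-18269/2) = -14650*(-2/18269) = 29300/18269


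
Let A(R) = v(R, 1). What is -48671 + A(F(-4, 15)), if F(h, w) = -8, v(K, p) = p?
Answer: -48670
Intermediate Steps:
A(R) = 1
-48671 + A(F(-4, 15)) = -48671 + 1 = -48670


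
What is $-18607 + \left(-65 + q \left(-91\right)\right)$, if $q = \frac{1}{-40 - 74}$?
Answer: $- \frac{2128517}{114} \approx -18671.0$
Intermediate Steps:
$q = - \frac{1}{114}$ ($q = \frac{1}{-114} = - \frac{1}{114} \approx -0.0087719$)
$-18607 + \left(-65 + q \left(-91\right)\right) = -18607 - \frac{7319}{114} = - \frac{2128517}{114}$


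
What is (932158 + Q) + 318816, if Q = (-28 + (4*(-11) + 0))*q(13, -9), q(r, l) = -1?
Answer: 1251046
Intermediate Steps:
Q = 72 (Q = (-28 + (4*(-11) + 0))*(-1) = (-28 + (-44 + 0))*(-1) = (-28 - 44)*(-1) = -72*(-1) = 72)
(932158 + Q) + 318816 = (932158 + 72) + 318816 = 932230 + 318816 = 1251046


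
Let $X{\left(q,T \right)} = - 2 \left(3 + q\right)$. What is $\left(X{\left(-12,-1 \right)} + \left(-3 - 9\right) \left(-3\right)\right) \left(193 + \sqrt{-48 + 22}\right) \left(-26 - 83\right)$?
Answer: $-1135998 - 5886 i \sqrt{26} \approx -1.136 \cdot 10^{6} - 30013.0 i$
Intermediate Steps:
$X{\left(q,T \right)} = -6 - 2 q$
$\left(X{\left(-12,-1 \right)} + \left(-3 - 9\right) \left(-3\right)\right) \left(193 + \sqrt{-48 + 22}\right) \left(-26 - 83\right) = \left(\left(-6 - -24\right) + \left(-3 - 9\right) \left(-3\right)\right) \left(193 + \sqrt{-48 + 22}\right) \left(-26 - 83\right) = \left(\left(-6 + 24\right) - -36\right) \left(193 + \sqrt{-26}\right) \left(-109\right) = \left(18 + 36\right) \left(193 + i \sqrt{26}\right) \left(-109\right) = 54 \left(-21037 - 109 i \sqrt{26}\right) = -1135998 - 5886 i \sqrt{26}$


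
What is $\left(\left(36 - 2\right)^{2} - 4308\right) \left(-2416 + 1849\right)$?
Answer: $1787184$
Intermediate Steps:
$\left(\left(36 - 2\right)^{2} - 4308\right) \left(-2416 + 1849\right) = \left(34^{2} - 4308\right) \left(-567\right) = \left(1156 - 4308\right) \left(-567\right) = \left(-3152\right) \left(-567\right) = 1787184$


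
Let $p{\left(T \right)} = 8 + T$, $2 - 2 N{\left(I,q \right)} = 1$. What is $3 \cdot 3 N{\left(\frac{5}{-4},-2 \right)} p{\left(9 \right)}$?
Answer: $\frac{153}{2} \approx 76.5$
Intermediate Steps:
$N{\left(I,q \right)} = \frac{1}{2}$ ($N{\left(I,q \right)} = 1 - \frac{1}{2} = \frac{1}{2}$)
$3 \cdot 3 N{\left(\frac{5}{-4},-2 \right)} p{\left(9 \right)} = 3 \cdot 3 \cdot \frac{1}{2} \left(8 + 9\right) = 9 \cdot \frac{1}{2} \cdot 17 = \frac{9}{2} \cdot 17 = \frac{153}{2}$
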